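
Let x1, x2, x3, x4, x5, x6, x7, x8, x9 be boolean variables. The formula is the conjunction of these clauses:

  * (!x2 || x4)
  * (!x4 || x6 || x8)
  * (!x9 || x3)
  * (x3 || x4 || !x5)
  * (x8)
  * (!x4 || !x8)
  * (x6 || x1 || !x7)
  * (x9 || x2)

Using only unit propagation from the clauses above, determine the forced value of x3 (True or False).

True

(x8) is a unit clause: x8 = True.
From (!x4 || !x8) and x8 = True: x4 = False.
(x4 || !x2) with x4 = False leaves only !x2, so x2 = False.
From (x2 || x9) and x2 = False: x9 = True.
(!x9 || x3) with x9 = True leaves only x3, so x3 = True.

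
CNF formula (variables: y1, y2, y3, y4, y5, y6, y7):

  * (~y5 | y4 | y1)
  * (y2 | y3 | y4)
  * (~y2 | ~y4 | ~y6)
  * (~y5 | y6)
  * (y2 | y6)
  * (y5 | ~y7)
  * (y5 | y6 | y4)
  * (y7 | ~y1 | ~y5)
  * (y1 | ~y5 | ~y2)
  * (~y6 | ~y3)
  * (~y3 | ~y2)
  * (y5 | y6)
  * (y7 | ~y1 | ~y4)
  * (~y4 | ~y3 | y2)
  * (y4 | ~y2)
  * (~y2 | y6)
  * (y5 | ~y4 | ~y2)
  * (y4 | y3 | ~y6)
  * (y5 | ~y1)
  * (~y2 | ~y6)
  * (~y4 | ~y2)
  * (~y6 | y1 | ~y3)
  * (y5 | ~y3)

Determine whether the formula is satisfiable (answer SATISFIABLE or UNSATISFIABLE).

SATISFIABLE

Try y1 = False.
Try y2 = False.
  then y6 is forced to True.
  then y3 is forced to False.
  then y4 is forced to True.
Set y5 = False and propagate.
  then y7 is forced to False.
So y1=0  y2=0  y3=0  y4=1  y5=0  y6=1  y7=0 is a satisfying assignment.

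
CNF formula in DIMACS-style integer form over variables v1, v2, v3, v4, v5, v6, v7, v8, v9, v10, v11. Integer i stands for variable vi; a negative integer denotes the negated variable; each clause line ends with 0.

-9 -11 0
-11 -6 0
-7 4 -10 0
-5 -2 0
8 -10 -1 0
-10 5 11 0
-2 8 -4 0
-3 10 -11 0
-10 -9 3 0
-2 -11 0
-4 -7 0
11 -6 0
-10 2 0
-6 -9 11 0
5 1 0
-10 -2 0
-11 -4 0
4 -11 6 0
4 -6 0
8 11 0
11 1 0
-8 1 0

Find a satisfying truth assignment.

Pure literal: v7 appears only negated; assign v7 = False.
Set v1 = True and propagate.
Branch on v2: take v2 = False.
  then v10 is forced to False.
For the remaining variables, v3 = False, v4 = True, v5 = True, v6 = False, v8 = True, v9 = True, v11 = False works.

v1=True  v2=False  v3=False  v4=True  v5=True  v6=False  v7=False  v8=True  v9=True  v10=False  v11=False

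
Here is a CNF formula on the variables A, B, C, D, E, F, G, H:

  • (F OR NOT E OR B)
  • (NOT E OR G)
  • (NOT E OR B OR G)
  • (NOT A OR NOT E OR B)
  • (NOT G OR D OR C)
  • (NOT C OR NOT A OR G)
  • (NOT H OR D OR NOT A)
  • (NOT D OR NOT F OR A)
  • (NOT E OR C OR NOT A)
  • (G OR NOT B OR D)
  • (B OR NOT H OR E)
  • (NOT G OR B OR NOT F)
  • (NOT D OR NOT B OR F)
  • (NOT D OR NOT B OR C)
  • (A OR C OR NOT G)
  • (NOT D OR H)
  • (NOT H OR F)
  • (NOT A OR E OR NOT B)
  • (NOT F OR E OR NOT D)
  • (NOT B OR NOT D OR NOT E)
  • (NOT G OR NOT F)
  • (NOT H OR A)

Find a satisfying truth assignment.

Branch on A: take A = False.
  then H is forced to False.
  then D is forced to False.
Branch on B: take B = False.
Branch on C: take C = False.
  then G is forced to False.
  then E is forced to False.
F is now unconstrained; take F = True.
Every clause has at least one true literal under this assignment.
Check each clause:
  1. (NOT E OR F OR B) — NOT E is true.
  2. (NOT E OR G) — NOT E is true.
  3. (NOT E OR G OR B) — NOT E is true.
  4. (NOT E OR B OR NOT A) — NOT E is true.
  5. (C OR D OR NOT G) — NOT G is true.
  6. (NOT A OR NOT C OR G) — NOT C is true.
  7. (NOT H OR D OR NOT A) — NOT H is true.
  8. (NOT D OR A OR NOT F) — NOT D is true.
  9. (NOT A OR C OR NOT E) — NOT A is true.
  10. (G OR NOT B OR D) — NOT B is true.
  11. (E OR NOT H OR B) — NOT H is true.
  12. (NOT F OR NOT G OR B) — NOT G is true.
  13. (NOT D OR F OR NOT B) — NOT D is true.
  14. (C OR NOT B OR NOT D) — NOT D is true.
  15. (A OR NOT G OR C) — NOT G is true.
  16. (NOT D OR H) — NOT D is true.
  17. (NOT H OR F) — NOT H is true.
  18. (E OR NOT A OR NOT B) — NOT A is true.
  19. (NOT F OR E OR NOT D) — NOT D is true.
  20. (NOT D OR NOT B OR NOT E) — NOT E is true.
  21. (NOT F OR NOT G) — NOT G is true.
  22. (A OR NOT H) — NOT H is true.

A=F  B=F  C=F  D=F  E=F  F=T  G=F  H=F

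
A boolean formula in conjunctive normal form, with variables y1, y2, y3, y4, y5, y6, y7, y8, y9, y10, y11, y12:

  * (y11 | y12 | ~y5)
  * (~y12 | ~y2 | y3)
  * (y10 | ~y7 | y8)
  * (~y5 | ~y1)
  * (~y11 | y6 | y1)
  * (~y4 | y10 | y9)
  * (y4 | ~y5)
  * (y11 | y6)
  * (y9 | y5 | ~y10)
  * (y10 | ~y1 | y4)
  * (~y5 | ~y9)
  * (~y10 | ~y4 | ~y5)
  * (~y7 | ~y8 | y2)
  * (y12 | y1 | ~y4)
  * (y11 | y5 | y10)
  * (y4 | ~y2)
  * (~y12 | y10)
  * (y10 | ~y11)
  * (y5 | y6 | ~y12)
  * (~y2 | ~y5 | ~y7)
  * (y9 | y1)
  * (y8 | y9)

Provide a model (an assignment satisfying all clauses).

y1 = True, y2 = False, y3 = False, y4 = True, y5 = False, y6 = True, y7 = True, y8 = False, y9 = True, y10 = True, y11 = True, y12 = True

Check each clause:
  1. (~y5 | y11 | y12) — y11 is true.
  2. (~y2 | ~y12 | y3) — ~y2 is true.
  3. (y10 | y8 | ~y7) — y10 is true.
  4. (~y1 | ~y5) — ~y5 is true.
  5. (y1 | ~y11 | y6) — y1 is true.
  6. (y9 | y10 | ~y4) — y9 is true.
  7. (~y5 | y4) — ~y5 is true.
  8. (y6 | y11) — y11 is true.
  9. (y9 | y5 | ~y10) — y9 is true.
  10. (y4 | y10 | ~y1) — y10 is true.
  11. (~y5 | ~y9) — ~y5 is true.
  12. (~y5 | ~y4 | ~y10) — ~y5 is true.
  13. (~y8 | y2 | ~y7) — ~y8 is true.
  14. (~y4 | y12 | y1) — y1 is true.
  15. (y10 | y5 | y11) — y10 is true.
  16. (y4 | ~y2) — y4 is true.
  17. (y10 | ~y12) — y10 is true.
  18. (y10 | ~y11) — y10 is true.
  19. (y5 | y6 | ~y12) — y6 is true.
  20. (~y7 | ~y2 | ~y5) — ~y5 is true.
  21. (y1 | y9) — y1 is true.
  22. (y9 | y8) — y9 is true.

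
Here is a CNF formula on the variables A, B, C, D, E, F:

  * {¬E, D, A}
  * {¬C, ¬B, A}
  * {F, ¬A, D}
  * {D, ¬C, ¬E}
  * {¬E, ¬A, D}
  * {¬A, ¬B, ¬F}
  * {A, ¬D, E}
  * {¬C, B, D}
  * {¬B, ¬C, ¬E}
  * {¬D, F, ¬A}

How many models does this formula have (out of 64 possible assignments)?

Split on A, then D.
  A=1, D=1: remaining (B,C,E,F) ∈ {(0,0,0,1); (0,0,1,1); (0,1,0,1); (0,1,1,1)} — 4.
  A=1, D=0: remaining (B,C,E,F) ∈ {(0,0,0,1)} — 1.
  A=0, D=1: F free; 3 ways for (B,C,E) × 2^1 = 6.
  A=0, D=0: remaining (B,C,E,F) ∈ {(0,0,0,0); (0,0,0,1); (1,0,0,0); (1,0,0,1)} — 4.
Total: 4 + 1 + 6 + 4 = 15.

15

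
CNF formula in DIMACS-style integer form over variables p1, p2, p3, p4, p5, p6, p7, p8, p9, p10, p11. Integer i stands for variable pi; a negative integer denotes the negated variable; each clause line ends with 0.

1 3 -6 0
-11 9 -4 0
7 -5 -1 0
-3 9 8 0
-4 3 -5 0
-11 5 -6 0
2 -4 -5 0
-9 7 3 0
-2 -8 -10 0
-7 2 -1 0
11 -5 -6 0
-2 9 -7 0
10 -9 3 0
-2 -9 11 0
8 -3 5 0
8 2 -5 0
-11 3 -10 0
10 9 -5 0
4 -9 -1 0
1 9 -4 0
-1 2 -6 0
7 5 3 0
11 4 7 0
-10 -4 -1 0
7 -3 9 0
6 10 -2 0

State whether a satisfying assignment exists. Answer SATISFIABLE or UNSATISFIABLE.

SATISFIABLE

Set p1 = False and propagate.
For the remaining variables, p2 = True, p3 = True, p4 = False, p5 = True, p6 = True, p7 = True, p8 = False, p9 = True, p10 = True, p11 = True works.
So p1=False, p2=True, p3=True, p4=False, p5=True, p6=True, p7=True, p8=False, p9=True, p10=True, p11=True is a satisfying assignment.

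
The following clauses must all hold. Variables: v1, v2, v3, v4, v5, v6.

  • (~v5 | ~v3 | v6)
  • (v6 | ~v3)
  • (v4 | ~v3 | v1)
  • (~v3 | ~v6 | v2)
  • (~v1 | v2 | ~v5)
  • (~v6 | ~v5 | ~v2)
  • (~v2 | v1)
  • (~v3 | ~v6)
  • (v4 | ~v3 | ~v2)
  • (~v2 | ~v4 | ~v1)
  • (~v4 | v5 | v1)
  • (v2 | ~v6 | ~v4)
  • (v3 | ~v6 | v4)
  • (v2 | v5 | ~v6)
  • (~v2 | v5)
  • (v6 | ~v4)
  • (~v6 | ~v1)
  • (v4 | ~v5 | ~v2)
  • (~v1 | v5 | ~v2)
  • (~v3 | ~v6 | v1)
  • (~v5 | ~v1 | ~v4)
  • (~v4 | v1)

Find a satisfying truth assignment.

v1=F, v2=F, v3=F, v4=F, v5=T, v6=F

Branch on v1: take v1 = False.
  then v2 is forced to False.
  then v4 is forced to False.
  then v3 is forced to False.
  then v6 is forced to False.
v5 is now unconstrained; take v5 = True.
Check each clause:
  1. (~v5 | ~v3 | v6) — ~v3 is true.
  2. (~v3 | v6) — ~v3 is true.
  3. (v1 | ~v3 | v4) — ~v3 is true.
  4. (~v6 | ~v3 | v2) — ~v6 is true.
  5. (v2 | ~v1 | ~v5) — ~v1 is true.
  6. (~v6 | ~v2 | ~v5) — ~v6 is true.
  7. (v1 | ~v2) — ~v2 is true.
  8. (~v6 | ~v3) — ~v6 is true.
  9. (v4 | ~v2 | ~v3) — ~v3 is true.
  10. (~v2 | ~v4 | ~v1) — ~v4 is true.
  11. (~v4 | v1 | v5) — ~v4 is true.
  12. (v2 | ~v4 | ~v6) — ~v6 is true.
  13. (~v6 | v4 | v3) — ~v6 is true.
  14. (~v6 | v5 | v2) — ~v6 is true.
  15. (~v2 | v5) — v5 is true.
  16. (~v4 | v6) — ~v4 is true.
  17. (~v1 | ~v6) — ~v6 is true.
  18. (v4 | ~v2 | ~v5) — ~v2 is true.
  19. (~v2 | ~v1 | v5) — v5 is true.
  20. (v1 | ~v3 | ~v6) — ~v6 is true.
  21. (~v5 | ~v1 | ~v4) — ~v4 is true.
  22. (~v4 | v1) — ~v4 is true.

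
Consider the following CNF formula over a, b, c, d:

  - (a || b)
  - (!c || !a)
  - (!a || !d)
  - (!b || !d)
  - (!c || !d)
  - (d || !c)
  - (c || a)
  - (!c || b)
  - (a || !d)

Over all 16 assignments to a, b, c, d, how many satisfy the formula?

2

Satisfying assignments:
  a=1 b=0 c=0 d=0
  a=1 b=1 c=0 d=0
Count: 2.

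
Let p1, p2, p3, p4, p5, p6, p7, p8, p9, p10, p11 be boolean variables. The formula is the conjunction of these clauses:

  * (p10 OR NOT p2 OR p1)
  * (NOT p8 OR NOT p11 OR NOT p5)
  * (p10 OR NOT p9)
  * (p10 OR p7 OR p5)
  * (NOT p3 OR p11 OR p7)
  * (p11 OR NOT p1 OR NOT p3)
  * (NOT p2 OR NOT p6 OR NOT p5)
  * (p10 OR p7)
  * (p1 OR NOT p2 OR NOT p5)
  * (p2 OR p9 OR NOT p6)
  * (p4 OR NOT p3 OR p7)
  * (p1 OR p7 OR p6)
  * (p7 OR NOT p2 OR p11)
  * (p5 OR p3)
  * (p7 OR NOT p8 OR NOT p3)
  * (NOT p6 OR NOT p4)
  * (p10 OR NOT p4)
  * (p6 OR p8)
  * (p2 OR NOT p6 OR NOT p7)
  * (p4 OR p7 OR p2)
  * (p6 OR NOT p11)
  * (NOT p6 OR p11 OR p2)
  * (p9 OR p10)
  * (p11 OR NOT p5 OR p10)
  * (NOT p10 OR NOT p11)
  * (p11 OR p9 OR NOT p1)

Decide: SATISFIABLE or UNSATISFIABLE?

Branch on p1: take p1 = False.
The remaining clauses are satisfied by p2 = True, p3 = True, p4 = False, p5 = False, p6 = True, p7 = True, p8 = False, p9 = True, p10 = True, p11 = False.
Every clause has at least one true literal under this assignment.
So p1 = F, p2 = T, p3 = T, p4 = F, p5 = F, p6 = T, p7 = T, p8 = F, p9 = T, p10 = T, p11 = F is a satisfying assignment.

SATISFIABLE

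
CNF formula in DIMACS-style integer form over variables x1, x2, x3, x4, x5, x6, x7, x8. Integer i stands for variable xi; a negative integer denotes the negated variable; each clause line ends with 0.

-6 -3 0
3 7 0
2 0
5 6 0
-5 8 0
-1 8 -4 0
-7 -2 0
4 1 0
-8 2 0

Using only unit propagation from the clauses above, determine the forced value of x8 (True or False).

True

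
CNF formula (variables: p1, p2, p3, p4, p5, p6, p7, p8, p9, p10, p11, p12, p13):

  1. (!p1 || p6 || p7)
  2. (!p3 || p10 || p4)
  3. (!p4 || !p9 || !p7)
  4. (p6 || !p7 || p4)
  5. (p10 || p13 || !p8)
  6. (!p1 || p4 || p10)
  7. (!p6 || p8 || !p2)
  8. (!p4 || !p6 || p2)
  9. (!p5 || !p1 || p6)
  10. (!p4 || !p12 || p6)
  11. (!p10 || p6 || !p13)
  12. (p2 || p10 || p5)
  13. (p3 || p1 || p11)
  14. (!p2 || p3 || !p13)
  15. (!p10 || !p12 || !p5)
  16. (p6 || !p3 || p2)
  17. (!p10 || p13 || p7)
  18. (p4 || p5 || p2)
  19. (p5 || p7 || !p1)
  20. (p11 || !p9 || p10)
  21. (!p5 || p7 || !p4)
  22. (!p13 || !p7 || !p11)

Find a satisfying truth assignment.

Pure literal: p9 appears only negated; assign p9 = False.
p12 occurs only negated in the remaining clauses — set p12 = False.
Set p1 = False and propagate.
For the remaining variables, p2 = False, p3 = False, p4 = False, p5 = True, p6 = True, p7 = True, p8 = True, p10 = True, p11 = True, p13 = False works.
Every clause has at least one true literal under this assignment.

p1=F, p2=F, p3=F, p4=F, p5=T, p6=T, p7=T, p8=T, p9=F, p10=T, p11=T, p12=F, p13=F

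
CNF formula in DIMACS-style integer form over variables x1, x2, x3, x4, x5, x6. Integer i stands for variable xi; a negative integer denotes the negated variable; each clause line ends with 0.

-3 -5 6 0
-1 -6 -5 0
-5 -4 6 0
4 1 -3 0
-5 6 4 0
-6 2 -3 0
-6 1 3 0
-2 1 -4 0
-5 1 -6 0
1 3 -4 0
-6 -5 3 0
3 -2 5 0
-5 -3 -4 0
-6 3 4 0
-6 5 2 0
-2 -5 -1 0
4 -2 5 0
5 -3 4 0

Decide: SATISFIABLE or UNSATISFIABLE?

SATISFIABLE

Branch on x1: take x1 = True.
Set x2 = False and propagate.
The remaining clauses are satisfied by x3 = True, x4 = True, x5 = False, x6 = False.
Every clause has at least one true literal under this assignment.
So x1=T, x2=F, x3=T, x4=T, x5=F, x6=F is a satisfying assignment.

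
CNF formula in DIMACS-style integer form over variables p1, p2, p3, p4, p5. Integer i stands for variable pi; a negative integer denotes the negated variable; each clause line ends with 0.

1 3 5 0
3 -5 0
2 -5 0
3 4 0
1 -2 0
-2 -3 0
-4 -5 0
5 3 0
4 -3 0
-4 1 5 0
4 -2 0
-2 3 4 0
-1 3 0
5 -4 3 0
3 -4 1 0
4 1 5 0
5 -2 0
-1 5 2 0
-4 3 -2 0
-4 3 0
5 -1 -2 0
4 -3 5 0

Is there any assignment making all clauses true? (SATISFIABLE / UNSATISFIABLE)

p3 = True:
  propagation gives p2=False, p5=False, p4=True, p1=True; an empty clause results — contradiction.
p3 = False:
  propagation gives p5=False; an empty clause results — contradiction.
Every branch closes, so no satisfying assignment exists.

UNSATISFIABLE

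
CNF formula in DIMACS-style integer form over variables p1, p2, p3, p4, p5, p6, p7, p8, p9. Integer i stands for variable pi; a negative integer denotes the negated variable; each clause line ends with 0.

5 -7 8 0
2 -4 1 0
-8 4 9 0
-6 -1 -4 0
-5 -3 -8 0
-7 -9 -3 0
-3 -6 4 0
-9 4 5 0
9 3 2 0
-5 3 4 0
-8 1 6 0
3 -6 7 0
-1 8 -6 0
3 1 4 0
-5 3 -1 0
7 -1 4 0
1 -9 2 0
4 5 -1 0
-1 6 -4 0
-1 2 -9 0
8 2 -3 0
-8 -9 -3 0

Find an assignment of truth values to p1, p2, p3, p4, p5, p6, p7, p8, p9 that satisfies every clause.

p1 = F, p2 = T, p3 = T, p4 = T, p5 = F, p6 = T, p7 = F, p8 = T, p9 = F

Check each clause:
  1. (p5 ∨ ¬p7 ∨ p8) — p8 is true.
  2. (¬p4 ∨ p1 ∨ p2) — p2 is true.
  3. (p9 ∨ ¬p8 ∨ p4) — p4 is true.
  4. (¬p6 ∨ ¬p4 ∨ ¬p1) — ¬p1 is true.
  5. (¬p3 ∨ ¬p5 ∨ ¬p8) — ¬p5 is true.
  6. (¬p9 ∨ ¬p7 ∨ ¬p3) — ¬p7 is true.
  7. (¬p3 ∨ p4 ∨ ¬p6) — p4 is true.
  8. (p5 ∨ ¬p9 ∨ p4) — p4 is true.
  9. (p2 ∨ p3 ∨ p9) — p2 is true.
  10. (p4 ∨ ¬p5 ∨ p3) — p3 is true.
  11. (p1 ∨ p6 ∨ ¬p8) — p6 is true.
  12. (p3 ∨ p7 ∨ ¬p6) — p3 is true.
  13. (p8 ∨ ¬p6 ∨ ¬p1) — p8 is true.
  14. (p1 ∨ p3 ∨ p4) — p3 is true.
  15. (p3 ∨ ¬p1 ∨ ¬p5) — p3 is true.
  16. (p7 ∨ ¬p1 ∨ p4) — p4 is true.
  17. (p1 ∨ p2 ∨ ¬p9) — p2 is true.
  18. (p4 ∨ ¬p1 ∨ p5) — p4 is true.
  19. (¬p4 ∨ p6 ∨ ¬p1) — p6 is true.
  20. (¬p1 ∨ p2 ∨ ¬p9) — p2 is true.
  21. (¬p3 ∨ p8 ∨ p2) — p8 is true.
  22. (¬p9 ∨ ¬p3 ∨ ¬p8) — ¬p9 is true.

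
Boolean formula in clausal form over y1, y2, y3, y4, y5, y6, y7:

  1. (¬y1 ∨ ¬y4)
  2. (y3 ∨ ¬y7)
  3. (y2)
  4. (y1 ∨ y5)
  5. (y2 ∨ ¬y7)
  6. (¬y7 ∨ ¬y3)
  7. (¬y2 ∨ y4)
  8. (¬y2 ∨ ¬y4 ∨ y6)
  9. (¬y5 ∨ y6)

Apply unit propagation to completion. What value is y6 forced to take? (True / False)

True

(y2) is a unit clause: y2 = True.
(¬y2 ∨ y4): since y2 = True, the clause reduces to (y4). y4 = True.
(¬y1 ∨ ¬y4) with y4 = True leaves only ¬y1, so y1 = False.
In (y5 ∨ y1), y1 is now false; y5 must hold, so y5 = True.
(¬y4 ∨ y6 ∨ ¬y2) with y4 = True, y2 = True leaves only y6, so y6 = True.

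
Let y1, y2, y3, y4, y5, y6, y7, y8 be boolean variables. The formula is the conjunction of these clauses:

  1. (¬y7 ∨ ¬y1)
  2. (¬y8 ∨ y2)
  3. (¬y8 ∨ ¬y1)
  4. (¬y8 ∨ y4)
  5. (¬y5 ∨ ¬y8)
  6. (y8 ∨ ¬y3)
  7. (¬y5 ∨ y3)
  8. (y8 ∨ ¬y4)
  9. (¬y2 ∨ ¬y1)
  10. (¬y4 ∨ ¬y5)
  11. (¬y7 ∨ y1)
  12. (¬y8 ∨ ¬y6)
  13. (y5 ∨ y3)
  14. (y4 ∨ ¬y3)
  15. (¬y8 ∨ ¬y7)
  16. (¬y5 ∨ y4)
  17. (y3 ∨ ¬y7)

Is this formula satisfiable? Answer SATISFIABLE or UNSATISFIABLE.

y6 occurs only negated in the remaining clauses — set y6 = False.
y7 occurs only negated in the remaining clauses — set y7 = False.
Branch on y1: take y1 = False.
Set y2 = True and propagate.
The remaining clauses are satisfied by y3 = True, y4 = True, y5 = False, y8 = True.
Every clause has at least one true literal under this assignment.
So y1=0  y2=1  y3=1  y4=1  y5=0  y6=0  y7=0  y8=1 is a satisfying assignment.

SATISFIABLE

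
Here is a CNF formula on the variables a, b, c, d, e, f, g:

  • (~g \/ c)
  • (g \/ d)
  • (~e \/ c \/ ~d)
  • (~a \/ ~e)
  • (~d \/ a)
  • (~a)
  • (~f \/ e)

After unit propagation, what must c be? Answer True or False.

(~a) is a unit clause: a = False.
(~d \/ a) with a = False leaves only ~d, so d = False.
(d \/ g) with d = False leaves only g, so g = True.
From (c \/ ~g) and g = True: c = True.

True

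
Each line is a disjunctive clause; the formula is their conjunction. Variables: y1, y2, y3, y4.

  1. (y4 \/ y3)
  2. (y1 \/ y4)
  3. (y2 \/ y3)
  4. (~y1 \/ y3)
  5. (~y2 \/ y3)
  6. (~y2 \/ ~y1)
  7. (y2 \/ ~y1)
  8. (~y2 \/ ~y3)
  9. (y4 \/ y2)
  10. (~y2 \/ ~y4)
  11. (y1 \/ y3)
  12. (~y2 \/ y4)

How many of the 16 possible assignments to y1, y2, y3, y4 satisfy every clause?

Satisfying assignments:
  y1=0 y2=0 y3=1 y4=1
That's 1 in total.

1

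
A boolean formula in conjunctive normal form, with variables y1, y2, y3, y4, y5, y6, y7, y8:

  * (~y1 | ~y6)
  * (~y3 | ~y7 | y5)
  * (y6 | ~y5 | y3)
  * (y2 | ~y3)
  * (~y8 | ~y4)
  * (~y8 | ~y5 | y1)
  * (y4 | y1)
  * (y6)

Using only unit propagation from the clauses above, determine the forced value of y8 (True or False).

(y6) stands alone — y6 = True.
(~y1 | ~y6): since y6 = True, the clause reduces to (~y1). y1 = False.
(y1 | y4): since y1 = False, the clause reduces to (y4). y4 = True.
(~y4 | ~y8) with y4 = True leaves only ~y8, so y8 = False.

False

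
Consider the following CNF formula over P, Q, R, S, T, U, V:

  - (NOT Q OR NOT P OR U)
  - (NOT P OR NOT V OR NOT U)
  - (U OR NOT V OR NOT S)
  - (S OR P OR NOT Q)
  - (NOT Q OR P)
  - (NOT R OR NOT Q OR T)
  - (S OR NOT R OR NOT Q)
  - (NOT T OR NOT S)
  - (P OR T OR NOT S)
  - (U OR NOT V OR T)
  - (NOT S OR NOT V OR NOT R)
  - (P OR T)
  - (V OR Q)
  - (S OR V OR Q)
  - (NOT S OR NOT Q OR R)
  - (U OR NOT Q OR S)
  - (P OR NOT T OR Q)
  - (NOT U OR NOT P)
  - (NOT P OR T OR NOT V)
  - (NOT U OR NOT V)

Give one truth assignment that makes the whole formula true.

P=1  Q=0  R=1  S=0  T=1  U=0  V=1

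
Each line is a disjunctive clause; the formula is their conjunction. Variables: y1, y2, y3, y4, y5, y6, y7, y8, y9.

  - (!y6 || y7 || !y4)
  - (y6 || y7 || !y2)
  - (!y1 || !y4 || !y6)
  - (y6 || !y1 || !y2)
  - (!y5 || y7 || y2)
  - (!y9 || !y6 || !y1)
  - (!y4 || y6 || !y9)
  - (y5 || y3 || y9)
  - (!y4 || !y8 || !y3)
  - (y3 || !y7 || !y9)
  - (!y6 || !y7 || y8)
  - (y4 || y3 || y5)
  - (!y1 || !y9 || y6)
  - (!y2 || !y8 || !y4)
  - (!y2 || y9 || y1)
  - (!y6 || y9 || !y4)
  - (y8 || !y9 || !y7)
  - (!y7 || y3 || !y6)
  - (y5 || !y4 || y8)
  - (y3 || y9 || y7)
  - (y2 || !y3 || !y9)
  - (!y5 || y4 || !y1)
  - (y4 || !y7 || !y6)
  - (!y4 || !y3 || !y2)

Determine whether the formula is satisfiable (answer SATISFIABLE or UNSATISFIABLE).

Branch on y1: take y1 = True.
Set y2 = False and propagate.
Set y3 = True and propagate.
  then y9 is forced to False.
The remaining clauses are satisfied by y4 = False, y5 = False, y6 = True, y7 = False, y8 = True.
So y1 = T, y2 = F, y3 = T, y4 = F, y5 = F, y6 = T, y7 = F, y8 = T, y9 = F is a satisfying assignment.

SATISFIABLE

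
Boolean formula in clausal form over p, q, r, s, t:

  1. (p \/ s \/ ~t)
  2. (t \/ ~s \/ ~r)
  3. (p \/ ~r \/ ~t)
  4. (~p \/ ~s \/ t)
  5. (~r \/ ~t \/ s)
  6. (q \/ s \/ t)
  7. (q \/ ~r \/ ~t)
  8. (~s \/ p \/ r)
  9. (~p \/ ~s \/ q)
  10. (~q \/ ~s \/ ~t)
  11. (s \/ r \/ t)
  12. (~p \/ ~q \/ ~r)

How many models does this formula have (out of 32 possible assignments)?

3

Satisfying assignments:
  p=F q=T r=T s=F t=F
  p=T q=F r=F s=F t=T
  p=T q=T r=F s=F t=T
That's 3 in total.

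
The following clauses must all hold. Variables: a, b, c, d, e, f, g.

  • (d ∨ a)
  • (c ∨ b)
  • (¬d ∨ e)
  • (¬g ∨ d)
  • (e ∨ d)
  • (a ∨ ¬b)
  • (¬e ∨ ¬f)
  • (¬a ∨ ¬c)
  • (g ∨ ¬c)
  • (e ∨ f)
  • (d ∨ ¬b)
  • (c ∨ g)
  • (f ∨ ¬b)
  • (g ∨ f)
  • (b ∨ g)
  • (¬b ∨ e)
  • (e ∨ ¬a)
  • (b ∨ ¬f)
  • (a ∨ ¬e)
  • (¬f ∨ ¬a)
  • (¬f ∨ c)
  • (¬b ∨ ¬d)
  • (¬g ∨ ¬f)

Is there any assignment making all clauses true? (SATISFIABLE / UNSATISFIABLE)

b = True:
  propagation gives a=True, c=False, d=True; an empty clause results — contradiction.
b = False:
  propagation gives c=True, a=False, d=True, e=True; an empty clause results — contradiction.
Every branch closes, so no satisfying assignment exists.

UNSATISFIABLE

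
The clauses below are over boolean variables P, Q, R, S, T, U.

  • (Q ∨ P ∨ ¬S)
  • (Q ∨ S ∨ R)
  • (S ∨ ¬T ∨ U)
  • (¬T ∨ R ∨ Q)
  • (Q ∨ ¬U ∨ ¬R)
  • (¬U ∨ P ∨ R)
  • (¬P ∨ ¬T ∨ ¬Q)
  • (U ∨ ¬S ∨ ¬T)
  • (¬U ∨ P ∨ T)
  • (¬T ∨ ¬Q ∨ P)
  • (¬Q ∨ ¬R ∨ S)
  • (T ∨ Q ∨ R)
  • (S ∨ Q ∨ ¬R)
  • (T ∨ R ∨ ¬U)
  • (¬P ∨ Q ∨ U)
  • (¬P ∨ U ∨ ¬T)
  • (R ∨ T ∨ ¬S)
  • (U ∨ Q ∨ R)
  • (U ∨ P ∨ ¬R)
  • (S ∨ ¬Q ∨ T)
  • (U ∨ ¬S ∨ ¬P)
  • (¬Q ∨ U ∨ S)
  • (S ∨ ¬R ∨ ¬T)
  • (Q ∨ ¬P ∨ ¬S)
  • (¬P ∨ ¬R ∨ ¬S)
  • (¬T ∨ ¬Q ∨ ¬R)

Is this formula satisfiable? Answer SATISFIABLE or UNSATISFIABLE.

UNSATISFIABLE

Q = True:
  T = True:
    propagation gives P=False; an empty clause results — contradiction.
  T = False:
    propagation gives S=True, R=True, P=False, U=False; an empty clause results — contradiction.
Q = False:
  R = True:
    propagation gives U=False, S=True, P=True; an empty clause results — contradiction.
  R = False:
    propagation gives S=True, P=True; an empty clause results — contradiction.
Every branch closes, so no satisfying assignment exists.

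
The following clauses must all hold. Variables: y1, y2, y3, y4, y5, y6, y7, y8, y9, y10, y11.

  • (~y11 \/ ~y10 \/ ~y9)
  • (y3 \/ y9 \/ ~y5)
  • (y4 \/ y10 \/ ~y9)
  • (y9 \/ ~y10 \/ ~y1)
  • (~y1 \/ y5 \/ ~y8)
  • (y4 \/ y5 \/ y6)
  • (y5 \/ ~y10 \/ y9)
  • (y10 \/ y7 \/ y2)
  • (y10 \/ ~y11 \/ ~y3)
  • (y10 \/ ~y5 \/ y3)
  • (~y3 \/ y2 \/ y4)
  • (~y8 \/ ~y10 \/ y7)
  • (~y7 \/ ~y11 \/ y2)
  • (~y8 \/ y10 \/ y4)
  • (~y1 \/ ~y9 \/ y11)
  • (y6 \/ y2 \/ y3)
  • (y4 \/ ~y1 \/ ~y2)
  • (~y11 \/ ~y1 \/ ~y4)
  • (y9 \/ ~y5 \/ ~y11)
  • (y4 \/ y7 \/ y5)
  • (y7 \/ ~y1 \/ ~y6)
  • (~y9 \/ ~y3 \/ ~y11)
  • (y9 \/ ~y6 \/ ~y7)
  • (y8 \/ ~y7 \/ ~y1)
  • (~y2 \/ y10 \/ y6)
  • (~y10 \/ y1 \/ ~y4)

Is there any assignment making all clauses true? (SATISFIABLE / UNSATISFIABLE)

Branch on y1: take y1 = False.
For the remaining variables, y2 = True, y3 = False, y4 = True, y5 = False, y6 = True, y7 = False, y8 = True, y9 = True, y10 = False, y11 = True works.
So y1=F, y2=T, y3=F, y4=T, y5=F, y6=T, y7=F, y8=T, y9=T, y10=F, y11=T is a satisfying assignment.

SATISFIABLE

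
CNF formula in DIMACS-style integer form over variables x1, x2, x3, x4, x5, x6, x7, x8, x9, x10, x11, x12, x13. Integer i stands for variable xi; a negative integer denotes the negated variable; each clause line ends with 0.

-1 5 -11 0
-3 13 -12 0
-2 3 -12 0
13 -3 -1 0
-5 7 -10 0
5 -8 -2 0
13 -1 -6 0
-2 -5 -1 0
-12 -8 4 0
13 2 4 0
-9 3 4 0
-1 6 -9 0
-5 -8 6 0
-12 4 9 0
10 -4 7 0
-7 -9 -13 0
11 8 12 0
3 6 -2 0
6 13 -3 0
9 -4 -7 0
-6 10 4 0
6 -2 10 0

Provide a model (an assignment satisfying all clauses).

x1=False  x2=False  x3=False  x4=False  x5=False  x6=False  x7=True  x8=True  x9=False  x10=True  x11=False  x12=False  x13=True

Check each clause:
  1. (NOT x1 OR NOT x11 OR x5) — NOT x11 is true.
  2. (NOT x12 OR NOT x3 OR x13) — NOT x3 is true.
  3. (NOT x12 OR x3 OR NOT x2) — NOT x12 is true.
  4. (x13 OR NOT x3 OR NOT x1) — NOT x3 is true.
  5. (NOT x10 OR NOT x5 OR x7) — NOT x5 is true.
  6. (x5 OR NOT x8 OR NOT x2) — NOT x2 is true.
  7. (NOT x1 OR NOT x6 OR x13) — NOT x6 is true.
  8. (NOT x1 OR NOT x5 OR NOT x2) — NOT x5 is true.
  9. (NOT x8 OR NOT x12 OR x4) — NOT x12 is true.
  10. (x4 OR x13 OR x2) — x13 is true.
  11. (x3 OR NOT x9 OR x4) — NOT x9 is true.
  12. (x6 OR NOT x9 OR NOT x1) — NOT x1 is true.
  13. (NOT x5 OR NOT x8 OR x6) — NOT x5 is true.
  14. (x4 OR x9 OR NOT x12) — NOT x12 is true.
  15. (NOT x4 OR x10 OR x7) — x10 is true.
  16. (NOT x9 OR NOT x13 OR NOT x7) — NOT x9 is true.
  17. (x11 OR x12 OR x8) — x8 is true.
  18. (x6 OR x3 OR NOT x2) — NOT x2 is true.
  19. (NOT x3 OR x13 OR x6) — x13 is true.
  20. (NOT x4 OR x9 OR NOT x7) — NOT x4 is true.
  21. (x4 OR x10 OR NOT x6) — NOT x6 is true.
  22. (NOT x2 OR x10 OR x6) — x10 is true.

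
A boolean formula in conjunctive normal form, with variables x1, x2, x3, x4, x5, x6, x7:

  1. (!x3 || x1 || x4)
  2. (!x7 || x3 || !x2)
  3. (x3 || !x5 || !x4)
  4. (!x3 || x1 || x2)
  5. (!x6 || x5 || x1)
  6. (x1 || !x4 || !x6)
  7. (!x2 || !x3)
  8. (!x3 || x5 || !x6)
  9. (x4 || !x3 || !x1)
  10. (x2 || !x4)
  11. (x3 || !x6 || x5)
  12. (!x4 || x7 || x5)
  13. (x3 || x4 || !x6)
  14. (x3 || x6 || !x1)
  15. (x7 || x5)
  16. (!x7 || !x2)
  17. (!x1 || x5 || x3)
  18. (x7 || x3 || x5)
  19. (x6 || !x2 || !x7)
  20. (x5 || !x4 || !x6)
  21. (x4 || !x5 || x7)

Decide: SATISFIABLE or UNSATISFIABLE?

SATISFIABLE

Set x1 = False and propagate.
The remaining clauses are satisfied by x2 = False, x3 = False, x4 = False, x5 = False, x6 = False, x7 = True.
So x1 = 0, x2 = 0, x3 = 0, x4 = 0, x5 = 0, x6 = 0, x7 = 1 is a satisfying assignment.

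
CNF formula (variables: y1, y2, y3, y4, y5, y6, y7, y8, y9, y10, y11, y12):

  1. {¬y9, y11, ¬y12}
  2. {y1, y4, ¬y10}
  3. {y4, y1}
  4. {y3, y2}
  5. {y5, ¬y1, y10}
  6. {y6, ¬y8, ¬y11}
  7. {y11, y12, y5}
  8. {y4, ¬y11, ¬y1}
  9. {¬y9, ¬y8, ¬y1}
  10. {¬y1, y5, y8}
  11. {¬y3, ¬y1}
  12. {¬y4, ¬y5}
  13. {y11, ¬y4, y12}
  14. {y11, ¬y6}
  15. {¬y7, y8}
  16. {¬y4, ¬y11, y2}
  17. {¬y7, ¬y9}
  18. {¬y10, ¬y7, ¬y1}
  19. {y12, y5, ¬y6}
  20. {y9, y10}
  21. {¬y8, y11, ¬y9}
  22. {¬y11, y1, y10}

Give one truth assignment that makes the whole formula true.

y2 occurs only positively in the remaining clauses — set y2 = True.
y7 occurs only negated in the remaining clauses — set y7 = False.
Try y1 = True.
  then y3 is forced to False.
The remaining clauses are satisfied by y4 = False, y5 = True, y6 = False, y8 = False, y9 = False, y10 = True, y11 = False, y12 = False.
Every clause has at least one true literal under this assignment.

y1 = 1  y2 = 1  y3 = 0  y4 = 0  y5 = 1  y6 = 0  y7 = 0  y8 = 0  y9 = 0  y10 = 1  y11 = 0  y12 = 0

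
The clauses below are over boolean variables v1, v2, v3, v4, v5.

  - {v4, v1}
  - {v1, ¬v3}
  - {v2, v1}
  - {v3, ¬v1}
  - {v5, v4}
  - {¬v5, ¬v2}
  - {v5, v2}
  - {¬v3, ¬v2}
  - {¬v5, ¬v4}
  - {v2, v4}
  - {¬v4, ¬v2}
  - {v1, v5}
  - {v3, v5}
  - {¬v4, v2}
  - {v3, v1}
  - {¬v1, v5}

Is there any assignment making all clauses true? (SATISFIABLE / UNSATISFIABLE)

UNSATISFIABLE

v1 = True:
  propagation gives v3=True, v2=False, v5=True, v4=False; an empty clause results — contradiction.
v1 = False:
  propagation gives v4=True, v3=False; an empty clause results — contradiction.
Every branch closes, so no satisfying assignment exists.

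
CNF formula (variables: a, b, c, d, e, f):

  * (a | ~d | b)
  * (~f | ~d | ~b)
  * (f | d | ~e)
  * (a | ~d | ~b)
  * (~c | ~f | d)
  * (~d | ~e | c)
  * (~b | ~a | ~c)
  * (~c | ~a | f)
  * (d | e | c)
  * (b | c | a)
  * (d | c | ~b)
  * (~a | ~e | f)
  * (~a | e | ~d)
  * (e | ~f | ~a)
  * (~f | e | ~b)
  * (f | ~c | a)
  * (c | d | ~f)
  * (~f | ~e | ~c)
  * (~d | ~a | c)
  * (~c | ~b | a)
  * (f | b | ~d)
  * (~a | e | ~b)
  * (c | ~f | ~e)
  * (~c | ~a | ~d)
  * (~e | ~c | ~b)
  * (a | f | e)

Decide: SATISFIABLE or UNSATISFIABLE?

c = True:
  a = True:
    propagation gives b=False, f=True, d=True; an empty clause results — contradiction.
  a = False:
    propagation gives f=True, d=True, b=True; an empty clause results — contradiction.
c = False:
  d = True:
    propagation gives e=False, a=False, b=True; an empty clause results — contradiction.
  d = False:
    propagation gives e=True, f=True; an empty clause results — contradiction.
Every branch closes, so no satisfying assignment exists.

UNSATISFIABLE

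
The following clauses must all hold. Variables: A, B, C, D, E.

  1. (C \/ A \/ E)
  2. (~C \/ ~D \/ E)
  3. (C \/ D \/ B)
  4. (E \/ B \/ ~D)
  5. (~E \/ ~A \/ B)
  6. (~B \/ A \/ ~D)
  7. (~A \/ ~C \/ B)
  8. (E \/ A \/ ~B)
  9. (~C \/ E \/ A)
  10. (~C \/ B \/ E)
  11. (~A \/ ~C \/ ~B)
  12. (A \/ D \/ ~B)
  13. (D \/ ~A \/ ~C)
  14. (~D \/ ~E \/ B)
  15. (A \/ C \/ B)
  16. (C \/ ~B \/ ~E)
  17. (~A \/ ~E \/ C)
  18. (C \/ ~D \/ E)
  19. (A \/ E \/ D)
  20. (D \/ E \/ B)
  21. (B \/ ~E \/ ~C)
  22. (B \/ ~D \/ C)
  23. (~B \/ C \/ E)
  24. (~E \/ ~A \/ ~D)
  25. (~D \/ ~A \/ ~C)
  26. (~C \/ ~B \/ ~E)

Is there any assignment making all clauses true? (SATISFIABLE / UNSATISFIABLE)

B = True:
  A = True:
    propagation gives C=False, E=False; an empty clause results — contradiction.
  A = False:
    propagation gives D=False; an empty clause results — contradiction.
B = False:
  C = True:
    propagation gives A=False, E=True; an empty clause results — contradiction.
  C = False:
    propagation gives D=True; an empty clause results — contradiction.
Every branch closes, so no satisfying assignment exists.

UNSATISFIABLE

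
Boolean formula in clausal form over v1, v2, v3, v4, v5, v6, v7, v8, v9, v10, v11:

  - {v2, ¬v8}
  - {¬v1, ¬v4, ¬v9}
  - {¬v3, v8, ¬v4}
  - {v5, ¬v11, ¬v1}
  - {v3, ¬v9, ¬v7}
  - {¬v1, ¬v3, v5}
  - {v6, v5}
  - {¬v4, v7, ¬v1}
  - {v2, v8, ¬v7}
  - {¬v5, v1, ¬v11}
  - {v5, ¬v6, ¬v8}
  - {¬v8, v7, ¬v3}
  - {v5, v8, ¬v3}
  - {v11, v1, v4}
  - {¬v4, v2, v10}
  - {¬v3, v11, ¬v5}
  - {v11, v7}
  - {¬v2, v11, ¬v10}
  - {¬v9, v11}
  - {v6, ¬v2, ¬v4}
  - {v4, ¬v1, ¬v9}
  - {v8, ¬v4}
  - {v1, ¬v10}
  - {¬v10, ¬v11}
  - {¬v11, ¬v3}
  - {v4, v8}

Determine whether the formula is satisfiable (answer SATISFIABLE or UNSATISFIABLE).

SATISFIABLE

Pure literal: v9 appears only negated; assign v9 = False.
Branch on v1: take v1 = True.
The remaining clauses are satisfied by v2 = True, v3 = False, v4 = False, v5 = True, v6 = False, v7 = True, v8 = True, v10 = False, v11 = True.
So v1=True  v2=True  v3=False  v4=False  v5=True  v6=False  v7=True  v8=True  v9=False  v10=False  v11=True is a satisfying assignment.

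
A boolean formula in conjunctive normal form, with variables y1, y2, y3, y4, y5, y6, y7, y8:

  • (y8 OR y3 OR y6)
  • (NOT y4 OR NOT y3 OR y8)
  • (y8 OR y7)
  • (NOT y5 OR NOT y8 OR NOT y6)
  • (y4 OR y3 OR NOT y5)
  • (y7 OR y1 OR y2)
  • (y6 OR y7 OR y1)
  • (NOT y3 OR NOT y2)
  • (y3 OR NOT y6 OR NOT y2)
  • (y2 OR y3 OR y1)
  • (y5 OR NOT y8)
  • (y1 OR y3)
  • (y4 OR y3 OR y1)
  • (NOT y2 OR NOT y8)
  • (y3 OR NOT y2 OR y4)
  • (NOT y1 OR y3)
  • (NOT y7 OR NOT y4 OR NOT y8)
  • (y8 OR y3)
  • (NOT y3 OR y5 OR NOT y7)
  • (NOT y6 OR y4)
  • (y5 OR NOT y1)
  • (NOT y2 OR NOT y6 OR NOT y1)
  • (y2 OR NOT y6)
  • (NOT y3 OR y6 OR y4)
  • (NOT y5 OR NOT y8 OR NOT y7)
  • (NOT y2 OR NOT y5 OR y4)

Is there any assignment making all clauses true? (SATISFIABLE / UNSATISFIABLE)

SATISFIABLE

Try y1 = True.
  then y3 is forced to True.
  then y2 is forced to False.
  then y5 is forced to True.
  then y6 is forced to False.
  then y4 is forced to True.
  then y8 is forced to True.
  then y7 is forced to False.
Every clause has at least one true literal under this assignment.
So y1 = T, y2 = F, y3 = T, y4 = T, y5 = T, y6 = F, y7 = F, y8 = T is a satisfying assignment.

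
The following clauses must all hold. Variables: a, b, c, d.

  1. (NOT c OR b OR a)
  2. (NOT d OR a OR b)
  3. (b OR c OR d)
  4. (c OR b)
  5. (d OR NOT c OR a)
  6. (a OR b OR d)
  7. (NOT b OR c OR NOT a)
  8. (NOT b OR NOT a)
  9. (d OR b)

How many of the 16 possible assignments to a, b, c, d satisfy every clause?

The models are:
  a=0 b=1 c=0 d=0
  a=0 b=1 c=0 d=1
  a=0 b=1 c=1 d=1
  a=1 b=0 c=1 d=1
Count: 4.

4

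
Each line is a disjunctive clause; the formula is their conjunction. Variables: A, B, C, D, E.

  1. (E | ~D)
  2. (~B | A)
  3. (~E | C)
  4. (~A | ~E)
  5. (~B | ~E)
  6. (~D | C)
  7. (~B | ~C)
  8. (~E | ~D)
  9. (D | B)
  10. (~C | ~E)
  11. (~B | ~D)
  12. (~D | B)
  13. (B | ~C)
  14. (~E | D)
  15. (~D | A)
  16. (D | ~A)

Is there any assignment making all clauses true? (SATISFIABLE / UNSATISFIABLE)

UNSATISFIABLE

D = True:
  propagation gives E=True; an empty clause results — contradiction.
D = False:
  propagation gives B=True, A=True; an empty clause results — contradiction.
Every branch closes, so no satisfying assignment exists.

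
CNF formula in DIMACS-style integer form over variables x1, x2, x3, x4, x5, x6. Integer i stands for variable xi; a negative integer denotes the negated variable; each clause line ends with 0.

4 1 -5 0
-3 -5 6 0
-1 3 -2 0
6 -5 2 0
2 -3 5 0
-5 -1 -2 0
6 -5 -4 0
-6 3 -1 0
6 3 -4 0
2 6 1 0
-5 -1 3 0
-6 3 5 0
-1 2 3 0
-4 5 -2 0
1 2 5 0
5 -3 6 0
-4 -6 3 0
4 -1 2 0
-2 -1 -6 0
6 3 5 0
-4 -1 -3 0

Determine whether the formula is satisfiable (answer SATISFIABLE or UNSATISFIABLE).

SATISFIABLE

Branch on x1: take x1 = False.
Try x2 = True.
Branch on x3: take x3 = True.
For the remaining variables, x4 = True, x5 = True, x6 = True works.
Every clause has at least one true literal under this assignment.
So x1 = 0  x2 = 1  x3 = 1  x4 = 1  x5 = 1  x6 = 1 is a satisfying assignment.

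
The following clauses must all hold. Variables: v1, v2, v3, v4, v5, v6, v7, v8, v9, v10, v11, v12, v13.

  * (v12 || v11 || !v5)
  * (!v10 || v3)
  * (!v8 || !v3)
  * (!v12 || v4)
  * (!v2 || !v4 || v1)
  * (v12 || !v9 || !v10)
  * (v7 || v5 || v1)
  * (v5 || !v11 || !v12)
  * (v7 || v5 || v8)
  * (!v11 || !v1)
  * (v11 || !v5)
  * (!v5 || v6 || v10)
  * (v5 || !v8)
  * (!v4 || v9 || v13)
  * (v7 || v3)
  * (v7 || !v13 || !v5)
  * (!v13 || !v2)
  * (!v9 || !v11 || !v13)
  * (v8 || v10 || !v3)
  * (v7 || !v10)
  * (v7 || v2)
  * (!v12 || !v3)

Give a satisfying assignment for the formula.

v1=T  v2=F  v3=F  v4=F  v5=F  v6=T  v7=T  v8=F  v9=F  v10=F  v11=F  v12=F  v13=F

Pure literal: v6 appears only positively; assign v6 = True.
Pure literal: v7 appears only positively; assign v7 = True.
Try v1 = True.
  then v11 is forced to False.
  then v5 is forced to False.
  then v8 is forced to False.
Branch on v2: take v2 = False.
Set v3 = False and propagate.
  then v10 is forced to False.
The remaining clauses are satisfied by v4 = False, v9 = False, v12 = False, v13 = False.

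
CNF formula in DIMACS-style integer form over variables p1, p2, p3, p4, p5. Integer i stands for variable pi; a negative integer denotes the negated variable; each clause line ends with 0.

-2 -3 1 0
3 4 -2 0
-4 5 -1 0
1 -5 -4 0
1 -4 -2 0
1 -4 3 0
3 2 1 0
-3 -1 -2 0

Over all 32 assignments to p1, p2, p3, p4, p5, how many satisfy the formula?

Case analysis on p1 and p2:
  p1=T, p2=T: remaining (p3,p4,p5) ∈ {(F,T,T)} — 1.
  p1=T, p2=F: p3 free; 3 ways for (p4,p5) × 2^1 = 6.
  p1=F, p2=T: a clause becomes empty — 0.
  p1=F, p2=F: remaining (p3,p4,p5) ∈ {(T,F,F); (T,F,T); (T,T,F)} — 3.
Total: 1 + 6 + 0 + 3 = 10.

10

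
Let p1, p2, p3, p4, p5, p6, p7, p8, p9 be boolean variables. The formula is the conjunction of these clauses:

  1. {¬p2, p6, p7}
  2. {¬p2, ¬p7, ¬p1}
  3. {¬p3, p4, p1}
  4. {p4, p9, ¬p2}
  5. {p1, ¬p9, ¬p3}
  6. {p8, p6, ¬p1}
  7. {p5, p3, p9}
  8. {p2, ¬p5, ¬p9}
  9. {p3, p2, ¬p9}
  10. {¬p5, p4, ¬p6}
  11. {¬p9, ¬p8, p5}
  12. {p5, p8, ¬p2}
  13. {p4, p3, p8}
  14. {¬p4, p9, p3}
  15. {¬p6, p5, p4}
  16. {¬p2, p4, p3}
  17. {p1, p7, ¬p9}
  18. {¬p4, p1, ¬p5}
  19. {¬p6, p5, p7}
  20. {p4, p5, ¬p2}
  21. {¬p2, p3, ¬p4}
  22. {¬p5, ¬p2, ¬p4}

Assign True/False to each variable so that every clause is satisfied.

p1=F, p2=F, p3=F, p4=F, p5=T, p6=F, p7=T, p8=T, p9=F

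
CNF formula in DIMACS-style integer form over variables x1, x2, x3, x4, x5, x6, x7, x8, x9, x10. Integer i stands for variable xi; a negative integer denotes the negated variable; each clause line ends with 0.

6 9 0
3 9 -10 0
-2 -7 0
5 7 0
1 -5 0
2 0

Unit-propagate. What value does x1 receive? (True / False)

True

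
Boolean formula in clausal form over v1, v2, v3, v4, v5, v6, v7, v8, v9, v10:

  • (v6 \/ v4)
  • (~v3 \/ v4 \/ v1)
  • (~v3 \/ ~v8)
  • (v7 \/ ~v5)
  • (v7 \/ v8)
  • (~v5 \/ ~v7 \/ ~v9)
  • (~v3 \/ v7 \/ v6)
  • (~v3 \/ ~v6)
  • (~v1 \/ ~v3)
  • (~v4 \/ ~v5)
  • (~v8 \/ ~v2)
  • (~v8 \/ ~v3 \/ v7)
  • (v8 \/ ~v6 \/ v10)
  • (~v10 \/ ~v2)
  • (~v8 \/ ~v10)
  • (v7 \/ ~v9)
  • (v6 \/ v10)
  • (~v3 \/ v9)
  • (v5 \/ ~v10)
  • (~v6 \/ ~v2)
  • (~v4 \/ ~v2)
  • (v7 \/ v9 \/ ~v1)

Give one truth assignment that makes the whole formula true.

v1=F, v2=F, v3=F, v4=F, v5=T, v6=T, v7=T, v8=T, v9=F, v10=F

Pure literal: v2 appears only negated; assign v2 = False.
Pure literal: v3 appears only negated; assign v3 = False.
Set v1 = False and propagate.
Branch on v4: take v4 = False.
  then v6 is forced to True.
Try v5 = True.
  then v7 is forced to True.
  then v9 is forced to False.
For the remaining variables, v8 = True, v10 = False works.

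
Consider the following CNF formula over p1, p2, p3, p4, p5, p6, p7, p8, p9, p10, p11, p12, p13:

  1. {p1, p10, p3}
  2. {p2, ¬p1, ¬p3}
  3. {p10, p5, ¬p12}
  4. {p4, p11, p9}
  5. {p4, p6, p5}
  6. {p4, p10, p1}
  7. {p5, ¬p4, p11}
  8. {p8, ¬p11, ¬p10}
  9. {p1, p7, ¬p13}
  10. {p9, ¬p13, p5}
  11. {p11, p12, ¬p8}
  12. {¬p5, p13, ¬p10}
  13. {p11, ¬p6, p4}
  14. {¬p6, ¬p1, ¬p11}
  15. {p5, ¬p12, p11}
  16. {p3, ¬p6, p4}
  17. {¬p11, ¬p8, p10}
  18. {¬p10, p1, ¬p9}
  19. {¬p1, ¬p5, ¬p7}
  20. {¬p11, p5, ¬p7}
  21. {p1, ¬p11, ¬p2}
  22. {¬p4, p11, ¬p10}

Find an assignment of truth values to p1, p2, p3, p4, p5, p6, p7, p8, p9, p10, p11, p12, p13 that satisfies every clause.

p1=1  p2=1  p3=0  p4=0  p5=1  p6=0  p7=0  p8=1  p9=1  p10=0  p11=0  p12=1  p13=1

Try p1 = True.
Set p2 = True and propagate.
For the remaining variables, p3 = False, p4 = False, p5 = True, p6 = False, p7 = False, p8 = True, p9 = True, p10 = False, p11 = False, p12 = True, p13 = True works.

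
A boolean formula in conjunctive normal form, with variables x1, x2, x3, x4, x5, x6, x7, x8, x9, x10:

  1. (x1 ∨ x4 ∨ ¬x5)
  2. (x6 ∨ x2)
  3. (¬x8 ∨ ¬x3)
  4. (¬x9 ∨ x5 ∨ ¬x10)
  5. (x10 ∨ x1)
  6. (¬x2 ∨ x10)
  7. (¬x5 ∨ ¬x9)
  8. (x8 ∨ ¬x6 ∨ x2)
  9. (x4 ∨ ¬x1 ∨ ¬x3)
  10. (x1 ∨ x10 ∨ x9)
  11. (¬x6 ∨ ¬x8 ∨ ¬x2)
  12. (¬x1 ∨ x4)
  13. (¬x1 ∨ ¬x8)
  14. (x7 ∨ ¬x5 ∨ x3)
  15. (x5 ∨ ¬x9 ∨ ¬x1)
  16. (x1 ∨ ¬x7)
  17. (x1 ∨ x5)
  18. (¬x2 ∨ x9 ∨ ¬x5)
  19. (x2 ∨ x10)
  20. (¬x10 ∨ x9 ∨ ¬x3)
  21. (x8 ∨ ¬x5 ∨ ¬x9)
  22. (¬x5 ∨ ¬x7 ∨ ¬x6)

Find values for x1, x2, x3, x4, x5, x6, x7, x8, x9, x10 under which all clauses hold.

x1=True, x2=True, x3=False, x4=True, x5=False, x6=False, x7=True, x8=False, x9=False, x10=True

Check each clause:
  1. (x4 ∨ x1 ∨ ¬x5) — x1 is true.
  2. (x6 ∨ x2) — x2 is true.
  3. (¬x8 ∨ ¬x3) — ¬x8 is true.
  4. (x5 ∨ ¬x10 ∨ ¬x9) — ¬x9 is true.
  5. (x10 ∨ x1) — x1 is true.
  6. (x10 ∨ ¬x2) — x10 is true.
  7. (¬x5 ∨ ¬x9) — ¬x5 is true.
  8. (x2 ∨ x8 ∨ ¬x6) — x2 is true.
  9. (x4 ∨ ¬x1 ∨ ¬x3) — x4 is true.
  10. (x1 ∨ x9 ∨ x10) — x10 is true.
  11. (¬x8 ∨ ¬x6 ∨ ¬x2) — ¬x8 is true.
  12. (x4 ∨ ¬x1) — x4 is true.
  13. (¬x1 ∨ ¬x8) — ¬x8 is true.
  14. (¬x5 ∨ x3 ∨ x7) — ¬x5 is true.
  15. (¬x9 ∨ ¬x1 ∨ x5) — ¬x9 is true.
  16. (x1 ∨ ¬x7) — x1 is true.
  17. (x5 ∨ x1) — x1 is true.
  18. (¬x5 ∨ ¬x2 ∨ x9) — ¬x5 is true.
  19. (x10 ∨ x2) — x10 is true.
  20. (¬x3 ∨ ¬x10 ∨ x9) — ¬x3 is true.
  21. (x8 ∨ ¬x9 ∨ ¬x5) — ¬x5 is true.
  22. (¬x5 ∨ ¬x6 ∨ ¬x7) — ¬x6 is true.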